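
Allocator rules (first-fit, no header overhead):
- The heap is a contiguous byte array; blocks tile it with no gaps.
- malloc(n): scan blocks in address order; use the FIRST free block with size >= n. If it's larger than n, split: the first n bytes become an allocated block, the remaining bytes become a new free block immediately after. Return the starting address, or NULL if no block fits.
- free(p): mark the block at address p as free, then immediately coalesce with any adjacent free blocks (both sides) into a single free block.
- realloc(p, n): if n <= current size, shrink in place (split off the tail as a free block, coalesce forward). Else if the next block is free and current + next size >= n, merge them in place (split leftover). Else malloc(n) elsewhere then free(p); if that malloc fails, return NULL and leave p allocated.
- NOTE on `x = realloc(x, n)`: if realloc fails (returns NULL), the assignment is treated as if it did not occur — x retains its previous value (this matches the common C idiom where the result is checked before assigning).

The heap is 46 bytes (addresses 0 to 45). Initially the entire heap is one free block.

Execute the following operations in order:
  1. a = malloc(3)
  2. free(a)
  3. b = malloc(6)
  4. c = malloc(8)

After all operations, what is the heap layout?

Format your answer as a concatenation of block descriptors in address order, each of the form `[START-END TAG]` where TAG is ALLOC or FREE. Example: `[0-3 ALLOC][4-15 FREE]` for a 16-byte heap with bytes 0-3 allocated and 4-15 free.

Op 1: a = malloc(3) -> a = 0; heap: [0-2 ALLOC][3-45 FREE]
Op 2: free(a) -> (freed a); heap: [0-45 FREE]
Op 3: b = malloc(6) -> b = 0; heap: [0-5 ALLOC][6-45 FREE]
Op 4: c = malloc(8) -> c = 6; heap: [0-5 ALLOC][6-13 ALLOC][14-45 FREE]

Answer: [0-5 ALLOC][6-13 ALLOC][14-45 FREE]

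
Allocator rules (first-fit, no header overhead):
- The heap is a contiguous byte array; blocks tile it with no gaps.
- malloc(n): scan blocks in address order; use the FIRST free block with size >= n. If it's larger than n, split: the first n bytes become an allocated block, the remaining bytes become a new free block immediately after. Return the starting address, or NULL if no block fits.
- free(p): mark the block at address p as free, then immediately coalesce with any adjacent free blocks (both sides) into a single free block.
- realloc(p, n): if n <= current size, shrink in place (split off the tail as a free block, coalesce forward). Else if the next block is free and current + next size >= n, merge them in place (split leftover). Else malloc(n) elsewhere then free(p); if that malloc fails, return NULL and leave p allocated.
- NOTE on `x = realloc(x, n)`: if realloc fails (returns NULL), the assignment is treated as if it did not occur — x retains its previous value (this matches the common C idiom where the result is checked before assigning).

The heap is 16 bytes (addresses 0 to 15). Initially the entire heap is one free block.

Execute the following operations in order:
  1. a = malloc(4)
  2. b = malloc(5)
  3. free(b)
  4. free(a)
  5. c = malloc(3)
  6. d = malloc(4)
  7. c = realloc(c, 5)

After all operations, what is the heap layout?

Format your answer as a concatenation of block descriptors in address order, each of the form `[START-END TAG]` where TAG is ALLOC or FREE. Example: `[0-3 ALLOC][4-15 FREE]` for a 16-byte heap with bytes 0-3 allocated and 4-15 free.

Answer: [0-2 FREE][3-6 ALLOC][7-11 ALLOC][12-15 FREE]

Derivation:
Op 1: a = malloc(4) -> a = 0; heap: [0-3 ALLOC][4-15 FREE]
Op 2: b = malloc(5) -> b = 4; heap: [0-3 ALLOC][4-8 ALLOC][9-15 FREE]
Op 3: free(b) -> (freed b); heap: [0-3 ALLOC][4-15 FREE]
Op 4: free(a) -> (freed a); heap: [0-15 FREE]
Op 5: c = malloc(3) -> c = 0; heap: [0-2 ALLOC][3-15 FREE]
Op 6: d = malloc(4) -> d = 3; heap: [0-2 ALLOC][3-6 ALLOC][7-15 FREE]
Op 7: c = realloc(c, 5) -> c = 7; heap: [0-2 FREE][3-6 ALLOC][7-11 ALLOC][12-15 FREE]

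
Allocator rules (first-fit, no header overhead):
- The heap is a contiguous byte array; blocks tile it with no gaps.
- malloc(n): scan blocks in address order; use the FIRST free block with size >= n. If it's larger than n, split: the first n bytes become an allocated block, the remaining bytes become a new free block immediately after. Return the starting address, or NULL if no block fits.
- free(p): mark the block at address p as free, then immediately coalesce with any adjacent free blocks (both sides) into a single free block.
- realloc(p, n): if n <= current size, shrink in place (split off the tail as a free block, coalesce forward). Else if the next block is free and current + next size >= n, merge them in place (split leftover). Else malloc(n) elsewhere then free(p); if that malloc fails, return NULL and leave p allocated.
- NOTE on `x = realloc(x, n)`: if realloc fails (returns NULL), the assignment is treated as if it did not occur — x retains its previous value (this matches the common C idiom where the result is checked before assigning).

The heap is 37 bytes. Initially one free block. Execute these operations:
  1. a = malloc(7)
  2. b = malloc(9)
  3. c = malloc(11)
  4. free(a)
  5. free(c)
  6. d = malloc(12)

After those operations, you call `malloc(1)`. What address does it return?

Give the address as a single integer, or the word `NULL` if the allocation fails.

Op 1: a = malloc(7) -> a = 0; heap: [0-6 ALLOC][7-36 FREE]
Op 2: b = malloc(9) -> b = 7; heap: [0-6 ALLOC][7-15 ALLOC][16-36 FREE]
Op 3: c = malloc(11) -> c = 16; heap: [0-6 ALLOC][7-15 ALLOC][16-26 ALLOC][27-36 FREE]
Op 4: free(a) -> (freed a); heap: [0-6 FREE][7-15 ALLOC][16-26 ALLOC][27-36 FREE]
Op 5: free(c) -> (freed c); heap: [0-6 FREE][7-15 ALLOC][16-36 FREE]
Op 6: d = malloc(12) -> d = 16; heap: [0-6 FREE][7-15 ALLOC][16-27 ALLOC][28-36 FREE]
malloc(1): first-fit scan over [0-6 FREE][7-15 ALLOC][16-27 ALLOC][28-36 FREE] -> 0

Answer: 0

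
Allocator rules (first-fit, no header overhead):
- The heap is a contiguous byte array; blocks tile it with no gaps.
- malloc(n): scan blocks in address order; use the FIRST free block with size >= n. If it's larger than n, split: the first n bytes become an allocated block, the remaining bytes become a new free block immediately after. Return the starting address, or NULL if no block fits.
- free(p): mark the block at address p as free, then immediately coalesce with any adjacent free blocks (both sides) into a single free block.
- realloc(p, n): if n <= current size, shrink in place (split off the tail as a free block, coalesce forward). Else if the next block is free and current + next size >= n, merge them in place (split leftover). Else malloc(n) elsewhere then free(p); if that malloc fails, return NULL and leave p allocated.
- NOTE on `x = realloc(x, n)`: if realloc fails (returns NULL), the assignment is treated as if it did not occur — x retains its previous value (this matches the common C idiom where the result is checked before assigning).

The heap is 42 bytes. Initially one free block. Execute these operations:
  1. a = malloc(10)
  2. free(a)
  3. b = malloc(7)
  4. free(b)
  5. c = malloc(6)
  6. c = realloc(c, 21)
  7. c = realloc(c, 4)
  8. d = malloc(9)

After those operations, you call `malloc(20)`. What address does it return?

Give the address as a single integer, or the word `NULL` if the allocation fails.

Answer: 13

Derivation:
Op 1: a = malloc(10) -> a = 0; heap: [0-9 ALLOC][10-41 FREE]
Op 2: free(a) -> (freed a); heap: [0-41 FREE]
Op 3: b = malloc(7) -> b = 0; heap: [0-6 ALLOC][7-41 FREE]
Op 4: free(b) -> (freed b); heap: [0-41 FREE]
Op 5: c = malloc(6) -> c = 0; heap: [0-5 ALLOC][6-41 FREE]
Op 6: c = realloc(c, 21) -> c = 0; heap: [0-20 ALLOC][21-41 FREE]
Op 7: c = realloc(c, 4) -> c = 0; heap: [0-3 ALLOC][4-41 FREE]
Op 8: d = malloc(9) -> d = 4; heap: [0-3 ALLOC][4-12 ALLOC][13-41 FREE]
malloc(20): first-fit scan over [0-3 ALLOC][4-12 ALLOC][13-41 FREE] -> 13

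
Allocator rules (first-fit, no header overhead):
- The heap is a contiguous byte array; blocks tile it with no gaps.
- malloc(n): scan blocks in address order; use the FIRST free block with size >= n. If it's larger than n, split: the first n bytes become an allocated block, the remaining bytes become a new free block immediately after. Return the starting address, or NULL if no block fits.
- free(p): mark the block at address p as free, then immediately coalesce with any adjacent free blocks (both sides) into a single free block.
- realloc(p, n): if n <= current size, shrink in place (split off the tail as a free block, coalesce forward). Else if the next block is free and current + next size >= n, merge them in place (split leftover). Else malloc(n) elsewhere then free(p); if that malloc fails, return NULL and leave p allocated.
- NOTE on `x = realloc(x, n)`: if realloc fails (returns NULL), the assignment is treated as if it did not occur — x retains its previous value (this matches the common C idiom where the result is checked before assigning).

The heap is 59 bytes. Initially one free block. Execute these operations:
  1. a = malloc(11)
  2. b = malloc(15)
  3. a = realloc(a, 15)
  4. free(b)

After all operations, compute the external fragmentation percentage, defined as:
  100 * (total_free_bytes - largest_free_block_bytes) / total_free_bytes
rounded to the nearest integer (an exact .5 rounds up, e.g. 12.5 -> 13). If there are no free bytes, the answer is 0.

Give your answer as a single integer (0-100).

Answer: 41

Derivation:
Op 1: a = malloc(11) -> a = 0; heap: [0-10 ALLOC][11-58 FREE]
Op 2: b = malloc(15) -> b = 11; heap: [0-10 ALLOC][11-25 ALLOC][26-58 FREE]
Op 3: a = realloc(a, 15) -> a = 26; heap: [0-10 FREE][11-25 ALLOC][26-40 ALLOC][41-58 FREE]
Op 4: free(b) -> (freed b); heap: [0-25 FREE][26-40 ALLOC][41-58 FREE]
Free blocks: [26 18] total_free=44 largest=26 -> 100*(44-26)/44 = 1800/44 ≈ 40.909 -> rounds to 41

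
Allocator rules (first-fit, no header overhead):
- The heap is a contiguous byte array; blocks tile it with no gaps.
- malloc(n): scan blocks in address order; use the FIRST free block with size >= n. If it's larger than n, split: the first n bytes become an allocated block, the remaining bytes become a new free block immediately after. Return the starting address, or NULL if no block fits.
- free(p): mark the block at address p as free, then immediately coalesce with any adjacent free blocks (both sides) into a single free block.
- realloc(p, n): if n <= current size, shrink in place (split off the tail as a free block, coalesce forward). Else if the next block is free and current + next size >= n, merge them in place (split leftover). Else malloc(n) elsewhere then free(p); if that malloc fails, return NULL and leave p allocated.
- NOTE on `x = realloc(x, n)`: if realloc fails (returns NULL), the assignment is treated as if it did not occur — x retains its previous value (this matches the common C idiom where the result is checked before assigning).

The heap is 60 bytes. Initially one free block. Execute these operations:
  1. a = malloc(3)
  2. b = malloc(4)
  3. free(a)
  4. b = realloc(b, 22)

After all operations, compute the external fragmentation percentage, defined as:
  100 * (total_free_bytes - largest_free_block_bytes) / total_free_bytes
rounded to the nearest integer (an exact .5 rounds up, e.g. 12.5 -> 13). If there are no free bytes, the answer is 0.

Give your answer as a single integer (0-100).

Op 1: a = malloc(3) -> a = 0; heap: [0-2 ALLOC][3-59 FREE]
Op 2: b = malloc(4) -> b = 3; heap: [0-2 ALLOC][3-6 ALLOC][7-59 FREE]
Op 3: free(a) -> (freed a); heap: [0-2 FREE][3-6 ALLOC][7-59 FREE]
Op 4: b = realloc(b, 22) -> b = 3; heap: [0-2 FREE][3-24 ALLOC][25-59 FREE]
Free blocks: [3 35] total_free=38 largest=35 -> 100*(38-35)/38 = 300/38 ≈ 7.895 -> rounds to 8

Answer: 8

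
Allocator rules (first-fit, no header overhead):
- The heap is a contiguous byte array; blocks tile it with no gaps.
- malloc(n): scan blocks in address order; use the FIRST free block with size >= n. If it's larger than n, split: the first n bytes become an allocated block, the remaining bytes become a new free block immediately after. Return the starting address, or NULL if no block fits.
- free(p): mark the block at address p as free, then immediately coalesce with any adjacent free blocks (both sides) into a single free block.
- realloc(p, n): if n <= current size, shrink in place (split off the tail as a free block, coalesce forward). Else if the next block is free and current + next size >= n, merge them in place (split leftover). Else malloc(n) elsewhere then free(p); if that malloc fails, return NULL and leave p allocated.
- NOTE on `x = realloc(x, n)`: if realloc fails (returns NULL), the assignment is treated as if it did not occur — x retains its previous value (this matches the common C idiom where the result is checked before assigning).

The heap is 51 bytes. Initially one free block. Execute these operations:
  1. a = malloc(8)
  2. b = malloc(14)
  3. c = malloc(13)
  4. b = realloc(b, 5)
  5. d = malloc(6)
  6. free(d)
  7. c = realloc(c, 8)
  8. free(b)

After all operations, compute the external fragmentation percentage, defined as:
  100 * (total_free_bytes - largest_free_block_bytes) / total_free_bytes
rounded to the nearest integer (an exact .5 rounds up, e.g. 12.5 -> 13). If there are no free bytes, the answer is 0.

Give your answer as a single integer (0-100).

Answer: 40

Derivation:
Op 1: a = malloc(8) -> a = 0; heap: [0-7 ALLOC][8-50 FREE]
Op 2: b = malloc(14) -> b = 8; heap: [0-7 ALLOC][8-21 ALLOC][22-50 FREE]
Op 3: c = malloc(13) -> c = 22; heap: [0-7 ALLOC][8-21 ALLOC][22-34 ALLOC][35-50 FREE]
Op 4: b = realloc(b, 5) -> b = 8; heap: [0-7 ALLOC][8-12 ALLOC][13-21 FREE][22-34 ALLOC][35-50 FREE]
Op 5: d = malloc(6) -> d = 13; heap: [0-7 ALLOC][8-12 ALLOC][13-18 ALLOC][19-21 FREE][22-34 ALLOC][35-50 FREE]
Op 6: free(d) -> (freed d); heap: [0-7 ALLOC][8-12 ALLOC][13-21 FREE][22-34 ALLOC][35-50 FREE]
Op 7: c = realloc(c, 8) -> c = 22; heap: [0-7 ALLOC][8-12 ALLOC][13-21 FREE][22-29 ALLOC][30-50 FREE]
Op 8: free(b) -> (freed b); heap: [0-7 ALLOC][8-21 FREE][22-29 ALLOC][30-50 FREE]
Free blocks: [14 21] total_free=35 largest=21 -> 100*(35-21)/35 = 1400/35 = 40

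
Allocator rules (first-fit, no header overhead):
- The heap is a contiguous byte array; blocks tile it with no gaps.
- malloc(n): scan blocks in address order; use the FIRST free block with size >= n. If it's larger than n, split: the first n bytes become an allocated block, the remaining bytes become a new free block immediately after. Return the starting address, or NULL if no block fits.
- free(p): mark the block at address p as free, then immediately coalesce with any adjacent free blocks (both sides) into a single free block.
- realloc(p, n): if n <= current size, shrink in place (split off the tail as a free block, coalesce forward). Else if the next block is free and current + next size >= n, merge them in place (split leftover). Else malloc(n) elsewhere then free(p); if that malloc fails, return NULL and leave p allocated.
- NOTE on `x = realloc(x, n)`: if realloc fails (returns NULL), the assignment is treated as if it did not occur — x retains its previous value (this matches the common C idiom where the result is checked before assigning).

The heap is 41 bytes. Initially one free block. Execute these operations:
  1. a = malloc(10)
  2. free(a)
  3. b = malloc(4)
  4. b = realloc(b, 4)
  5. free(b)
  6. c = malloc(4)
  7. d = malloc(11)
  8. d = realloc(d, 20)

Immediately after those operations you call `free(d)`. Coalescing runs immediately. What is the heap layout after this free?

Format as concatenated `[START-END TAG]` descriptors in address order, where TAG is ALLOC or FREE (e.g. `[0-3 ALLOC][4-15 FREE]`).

Op 1: a = malloc(10) -> a = 0; heap: [0-9 ALLOC][10-40 FREE]
Op 2: free(a) -> (freed a); heap: [0-40 FREE]
Op 3: b = malloc(4) -> b = 0; heap: [0-3 ALLOC][4-40 FREE]
Op 4: b = realloc(b, 4) -> b = 0; heap: [0-3 ALLOC][4-40 FREE]
Op 5: free(b) -> (freed b); heap: [0-40 FREE]
Op 6: c = malloc(4) -> c = 0; heap: [0-3 ALLOC][4-40 FREE]
Op 7: d = malloc(11) -> d = 4; heap: [0-3 ALLOC][4-14 ALLOC][15-40 FREE]
Op 8: d = realloc(d, 20) -> d = 4; heap: [0-3 ALLOC][4-23 ALLOC][24-40 FREE]
free(d): d = 4 -> block [4-23 ALLOC]; mark free, coalesce with adjacent free neighbors -> [0-3 ALLOC][4-40 FREE]

Answer: [0-3 ALLOC][4-40 FREE]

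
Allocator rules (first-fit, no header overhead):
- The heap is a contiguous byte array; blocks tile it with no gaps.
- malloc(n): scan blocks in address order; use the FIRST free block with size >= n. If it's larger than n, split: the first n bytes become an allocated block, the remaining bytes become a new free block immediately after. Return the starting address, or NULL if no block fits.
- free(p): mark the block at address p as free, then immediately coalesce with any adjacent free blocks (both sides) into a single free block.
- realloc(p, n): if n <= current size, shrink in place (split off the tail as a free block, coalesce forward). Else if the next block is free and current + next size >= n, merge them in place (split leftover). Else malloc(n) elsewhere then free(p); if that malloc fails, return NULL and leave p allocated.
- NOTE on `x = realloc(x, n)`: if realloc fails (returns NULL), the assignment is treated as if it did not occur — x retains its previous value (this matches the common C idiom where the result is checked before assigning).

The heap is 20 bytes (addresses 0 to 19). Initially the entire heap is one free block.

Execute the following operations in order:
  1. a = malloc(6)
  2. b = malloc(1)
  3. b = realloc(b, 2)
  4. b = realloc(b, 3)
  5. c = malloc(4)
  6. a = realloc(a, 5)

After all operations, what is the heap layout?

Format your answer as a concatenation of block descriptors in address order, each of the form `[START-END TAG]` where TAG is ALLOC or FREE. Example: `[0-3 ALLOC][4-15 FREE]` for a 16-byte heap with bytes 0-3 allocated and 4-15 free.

Answer: [0-4 ALLOC][5-5 FREE][6-8 ALLOC][9-12 ALLOC][13-19 FREE]

Derivation:
Op 1: a = malloc(6) -> a = 0; heap: [0-5 ALLOC][6-19 FREE]
Op 2: b = malloc(1) -> b = 6; heap: [0-5 ALLOC][6-6 ALLOC][7-19 FREE]
Op 3: b = realloc(b, 2) -> b = 6; heap: [0-5 ALLOC][6-7 ALLOC][8-19 FREE]
Op 4: b = realloc(b, 3) -> b = 6; heap: [0-5 ALLOC][6-8 ALLOC][9-19 FREE]
Op 5: c = malloc(4) -> c = 9; heap: [0-5 ALLOC][6-8 ALLOC][9-12 ALLOC][13-19 FREE]
Op 6: a = realloc(a, 5) -> a = 0; heap: [0-4 ALLOC][5-5 FREE][6-8 ALLOC][9-12 ALLOC][13-19 FREE]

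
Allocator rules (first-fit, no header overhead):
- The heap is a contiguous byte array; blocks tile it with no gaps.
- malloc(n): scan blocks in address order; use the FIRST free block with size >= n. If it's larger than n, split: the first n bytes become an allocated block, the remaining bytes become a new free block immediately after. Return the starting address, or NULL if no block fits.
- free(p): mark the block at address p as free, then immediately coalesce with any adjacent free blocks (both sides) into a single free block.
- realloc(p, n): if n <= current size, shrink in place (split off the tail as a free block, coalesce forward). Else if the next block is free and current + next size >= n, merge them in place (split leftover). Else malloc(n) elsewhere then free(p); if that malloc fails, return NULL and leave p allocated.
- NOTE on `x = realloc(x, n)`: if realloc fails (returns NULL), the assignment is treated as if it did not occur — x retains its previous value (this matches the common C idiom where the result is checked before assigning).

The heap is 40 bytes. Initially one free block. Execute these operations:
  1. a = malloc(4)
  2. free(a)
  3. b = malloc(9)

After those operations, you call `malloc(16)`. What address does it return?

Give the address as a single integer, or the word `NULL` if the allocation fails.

Op 1: a = malloc(4) -> a = 0; heap: [0-3 ALLOC][4-39 FREE]
Op 2: free(a) -> (freed a); heap: [0-39 FREE]
Op 3: b = malloc(9) -> b = 0; heap: [0-8 ALLOC][9-39 FREE]
malloc(16): first-fit scan over [0-8 ALLOC][9-39 FREE] -> 9

Answer: 9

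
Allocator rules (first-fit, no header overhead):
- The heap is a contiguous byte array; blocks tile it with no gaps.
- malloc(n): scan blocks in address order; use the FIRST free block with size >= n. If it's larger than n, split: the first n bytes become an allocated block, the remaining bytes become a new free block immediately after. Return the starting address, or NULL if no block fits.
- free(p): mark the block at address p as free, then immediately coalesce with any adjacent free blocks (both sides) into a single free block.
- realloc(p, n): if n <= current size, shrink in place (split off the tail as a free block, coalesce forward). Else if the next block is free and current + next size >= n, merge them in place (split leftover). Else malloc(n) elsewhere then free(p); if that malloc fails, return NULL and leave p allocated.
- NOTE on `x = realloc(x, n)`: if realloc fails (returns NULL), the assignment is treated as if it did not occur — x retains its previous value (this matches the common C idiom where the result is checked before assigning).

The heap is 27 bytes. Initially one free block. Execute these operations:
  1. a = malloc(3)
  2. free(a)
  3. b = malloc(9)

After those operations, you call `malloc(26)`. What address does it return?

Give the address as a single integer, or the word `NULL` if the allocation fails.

Answer: NULL

Derivation:
Op 1: a = malloc(3) -> a = 0; heap: [0-2 ALLOC][3-26 FREE]
Op 2: free(a) -> (freed a); heap: [0-26 FREE]
Op 3: b = malloc(9) -> b = 0; heap: [0-8 ALLOC][9-26 FREE]
malloc(26): first-fit scan over [0-8 ALLOC][9-26 FREE] -> NULL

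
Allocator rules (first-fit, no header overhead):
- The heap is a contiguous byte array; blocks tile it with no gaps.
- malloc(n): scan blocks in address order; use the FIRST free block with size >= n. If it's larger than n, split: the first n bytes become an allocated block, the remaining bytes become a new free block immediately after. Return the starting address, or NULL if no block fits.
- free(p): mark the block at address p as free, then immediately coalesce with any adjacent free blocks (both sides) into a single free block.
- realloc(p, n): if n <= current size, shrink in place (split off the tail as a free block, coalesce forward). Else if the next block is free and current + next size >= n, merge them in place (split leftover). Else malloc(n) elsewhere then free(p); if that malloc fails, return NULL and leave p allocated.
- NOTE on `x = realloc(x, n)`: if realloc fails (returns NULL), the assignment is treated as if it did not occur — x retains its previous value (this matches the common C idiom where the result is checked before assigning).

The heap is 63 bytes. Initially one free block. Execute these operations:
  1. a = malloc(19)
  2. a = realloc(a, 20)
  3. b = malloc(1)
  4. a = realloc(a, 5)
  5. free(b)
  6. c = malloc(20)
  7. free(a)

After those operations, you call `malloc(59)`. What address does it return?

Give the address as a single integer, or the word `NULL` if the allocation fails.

Op 1: a = malloc(19) -> a = 0; heap: [0-18 ALLOC][19-62 FREE]
Op 2: a = realloc(a, 20) -> a = 0; heap: [0-19 ALLOC][20-62 FREE]
Op 3: b = malloc(1) -> b = 20; heap: [0-19 ALLOC][20-20 ALLOC][21-62 FREE]
Op 4: a = realloc(a, 5) -> a = 0; heap: [0-4 ALLOC][5-19 FREE][20-20 ALLOC][21-62 FREE]
Op 5: free(b) -> (freed b); heap: [0-4 ALLOC][5-62 FREE]
Op 6: c = malloc(20) -> c = 5; heap: [0-4 ALLOC][5-24 ALLOC][25-62 FREE]
Op 7: free(a) -> (freed a); heap: [0-4 FREE][5-24 ALLOC][25-62 FREE]
malloc(59): first-fit scan over [0-4 FREE][5-24 ALLOC][25-62 FREE] -> NULL

Answer: NULL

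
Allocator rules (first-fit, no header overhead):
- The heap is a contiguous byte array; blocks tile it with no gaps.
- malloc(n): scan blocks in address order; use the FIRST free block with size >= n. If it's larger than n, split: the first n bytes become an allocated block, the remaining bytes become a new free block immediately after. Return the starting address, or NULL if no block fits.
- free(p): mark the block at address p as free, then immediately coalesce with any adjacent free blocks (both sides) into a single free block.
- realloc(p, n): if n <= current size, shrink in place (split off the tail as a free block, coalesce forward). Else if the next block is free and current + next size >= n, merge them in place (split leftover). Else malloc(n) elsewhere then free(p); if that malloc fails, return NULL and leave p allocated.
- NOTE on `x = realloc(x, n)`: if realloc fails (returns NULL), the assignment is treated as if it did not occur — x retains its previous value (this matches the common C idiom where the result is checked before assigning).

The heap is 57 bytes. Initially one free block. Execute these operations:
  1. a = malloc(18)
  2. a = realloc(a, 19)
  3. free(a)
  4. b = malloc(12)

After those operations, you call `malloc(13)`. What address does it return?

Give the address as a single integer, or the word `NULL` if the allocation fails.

Op 1: a = malloc(18) -> a = 0; heap: [0-17 ALLOC][18-56 FREE]
Op 2: a = realloc(a, 19) -> a = 0; heap: [0-18 ALLOC][19-56 FREE]
Op 3: free(a) -> (freed a); heap: [0-56 FREE]
Op 4: b = malloc(12) -> b = 0; heap: [0-11 ALLOC][12-56 FREE]
malloc(13): first-fit scan over [0-11 ALLOC][12-56 FREE] -> 12

Answer: 12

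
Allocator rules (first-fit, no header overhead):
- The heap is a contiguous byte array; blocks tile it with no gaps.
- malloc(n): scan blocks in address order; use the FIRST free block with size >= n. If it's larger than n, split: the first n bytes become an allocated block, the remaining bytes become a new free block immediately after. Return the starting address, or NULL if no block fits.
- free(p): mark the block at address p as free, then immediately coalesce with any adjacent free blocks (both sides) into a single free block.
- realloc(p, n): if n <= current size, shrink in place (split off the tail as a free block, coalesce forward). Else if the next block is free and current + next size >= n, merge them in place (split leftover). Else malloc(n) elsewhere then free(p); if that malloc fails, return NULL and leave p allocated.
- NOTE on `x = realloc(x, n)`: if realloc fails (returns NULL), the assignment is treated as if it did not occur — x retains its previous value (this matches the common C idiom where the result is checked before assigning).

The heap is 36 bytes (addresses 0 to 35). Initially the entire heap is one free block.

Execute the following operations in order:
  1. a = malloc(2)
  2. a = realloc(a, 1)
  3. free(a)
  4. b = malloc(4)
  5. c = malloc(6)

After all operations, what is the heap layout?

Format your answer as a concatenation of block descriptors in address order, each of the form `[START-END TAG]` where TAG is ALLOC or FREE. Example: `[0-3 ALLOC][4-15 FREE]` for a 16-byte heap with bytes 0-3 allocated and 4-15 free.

Answer: [0-3 ALLOC][4-9 ALLOC][10-35 FREE]

Derivation:
Op 1: a = malloc(2) -> a = 0; heap: [0-1 ALLOC][2-35 FREE]
Op 2: a = realloc(a, 1) -> a = 0; heap: [0-0 ALLOC][1-35 FREE]
Op 3: free(a) -> (freed a); heap: [0-35 FREE]
Op 4: b = malloc(4) -> b = 0; heap: [0-3 ALLOC][4-35 FREE]
Op 5: c = malloc(6) -> c = 4; heap: [0-3 ALLOC][4-9 ALLOC][10-35 FREE]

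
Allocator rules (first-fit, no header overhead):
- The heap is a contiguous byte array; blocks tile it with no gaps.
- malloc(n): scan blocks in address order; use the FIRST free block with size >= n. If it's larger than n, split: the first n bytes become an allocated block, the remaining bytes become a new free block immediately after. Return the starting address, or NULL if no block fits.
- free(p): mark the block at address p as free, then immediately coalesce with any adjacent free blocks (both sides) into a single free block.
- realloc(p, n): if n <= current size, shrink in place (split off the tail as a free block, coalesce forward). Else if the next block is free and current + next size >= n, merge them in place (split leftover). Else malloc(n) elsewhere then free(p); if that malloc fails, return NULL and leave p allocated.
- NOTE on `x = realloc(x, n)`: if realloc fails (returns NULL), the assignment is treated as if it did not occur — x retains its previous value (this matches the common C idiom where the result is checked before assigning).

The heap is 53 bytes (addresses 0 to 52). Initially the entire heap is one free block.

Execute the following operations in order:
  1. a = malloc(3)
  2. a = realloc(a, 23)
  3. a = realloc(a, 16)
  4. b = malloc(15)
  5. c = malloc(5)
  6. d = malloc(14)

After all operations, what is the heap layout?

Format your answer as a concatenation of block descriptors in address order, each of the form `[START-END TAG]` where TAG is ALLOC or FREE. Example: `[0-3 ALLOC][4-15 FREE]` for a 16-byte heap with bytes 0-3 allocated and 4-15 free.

Answer: [0-15 ALLOC][16-30 ALLOC][31-35 ALLOC][36-49 ALLOC][50-52 FREE]

Derivation:
Op 1: a = malloc(3) -> a = 0; heap: [0-2 ALLOC][3-52 FREE]
Op 2: a = realloc(a, 23) -> a = 0; heap: [0-22 ALLOC][23-52 FREE]
Op 3: a = realloc(a, 16) -> a = 0; heap: [0-15 ALLOC][16-52 FREE]
Op 4: b = malloc(15) -> b = 16; heap: [0-15 ALLOC][16-30 ALLOC][31-52 FREE]
Op 5: c = malloc(5) -> c = 31; heap: [0-15 ALLOC][16-30 ALLOC][31-35 ALLOC][36-52 FREE]
Op 6: d = malloc(14) -> d = 36; heap: [0-15 ALLOC][16-30 ALLOC][31-35 ALLOC][36-49 ALLOC][50-52 FREE]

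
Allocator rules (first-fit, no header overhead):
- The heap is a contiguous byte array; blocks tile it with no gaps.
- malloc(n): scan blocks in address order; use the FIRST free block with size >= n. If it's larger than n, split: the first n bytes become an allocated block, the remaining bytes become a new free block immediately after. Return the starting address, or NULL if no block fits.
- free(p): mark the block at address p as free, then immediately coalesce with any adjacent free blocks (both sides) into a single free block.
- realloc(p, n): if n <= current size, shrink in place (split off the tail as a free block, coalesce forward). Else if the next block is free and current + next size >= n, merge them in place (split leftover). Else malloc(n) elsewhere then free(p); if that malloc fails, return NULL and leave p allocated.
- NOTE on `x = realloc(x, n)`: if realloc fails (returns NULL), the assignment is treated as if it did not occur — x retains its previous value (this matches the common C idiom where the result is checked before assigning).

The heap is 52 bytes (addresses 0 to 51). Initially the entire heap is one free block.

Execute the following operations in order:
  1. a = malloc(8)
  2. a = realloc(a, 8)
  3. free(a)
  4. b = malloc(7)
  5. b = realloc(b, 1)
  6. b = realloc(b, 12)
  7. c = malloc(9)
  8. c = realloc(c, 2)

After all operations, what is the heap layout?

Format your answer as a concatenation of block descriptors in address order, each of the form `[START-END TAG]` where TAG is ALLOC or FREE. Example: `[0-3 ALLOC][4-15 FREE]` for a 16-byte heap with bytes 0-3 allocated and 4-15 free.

Op 1: a = malloc(8) -> a = 0; heap: [0-7 ALLOC][8-51 FREE]
Op 2: a = realloc(a, 8) -> a = 0; heap: [0-7 ALLOC][8-51 FREE]
Op 3: free(a) -> (freed a); heap: [0-51 FREE]
Op 4: b = malloc(7) -> b = 0; heap: [0-6 ALLOC][7-51 FREE]
Op 5: b = realloc(b, 1) -> b = 0; heap: [0-0 ALLOC][1-51 FREE]
Op 6: b = realloc(b, 12) -> b = 0; heap: [0-11 ALLOC][12-51 FREE]
Op 7: c = malloc(9) -> c = 12; heap: [0-11 ALLOC][12-20 ALLOC][21-51 FREE]
Op 8: c = realloc(c, 2) -> c = 12; heap: [0-11 ALLOC][12-13 ALLOC][14-51 FREE]

Answer: [0-11 ALLOC][12-13 ALLOC][14-51 FREE]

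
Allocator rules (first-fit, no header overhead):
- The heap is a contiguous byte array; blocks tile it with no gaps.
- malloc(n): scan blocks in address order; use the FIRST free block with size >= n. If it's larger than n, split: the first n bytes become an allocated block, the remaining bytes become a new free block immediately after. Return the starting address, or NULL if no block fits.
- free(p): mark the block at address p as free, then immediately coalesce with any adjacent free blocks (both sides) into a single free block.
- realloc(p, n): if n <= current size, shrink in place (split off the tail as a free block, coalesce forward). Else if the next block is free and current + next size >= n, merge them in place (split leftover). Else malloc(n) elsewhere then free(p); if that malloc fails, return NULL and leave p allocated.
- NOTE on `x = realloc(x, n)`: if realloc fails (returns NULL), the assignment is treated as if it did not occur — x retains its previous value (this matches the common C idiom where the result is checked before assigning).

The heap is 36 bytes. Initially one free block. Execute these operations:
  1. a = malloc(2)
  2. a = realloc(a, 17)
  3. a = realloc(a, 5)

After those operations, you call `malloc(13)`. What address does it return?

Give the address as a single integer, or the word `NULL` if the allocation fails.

Answer: 5

Derivation:
Op 1: a = malloc(2) -> a = 0; heap: [0-1 ALLOC][2-35 FREE]
Op 2: a = realloc(a, 17) -> a = 0; heap: [0-16 ALLOC][17-35 FREE]
Op 3: a = realloc(a, 5) -> a = 0; heap: [0-4 ALLOC][5-35 FREE]
malloc(13): first-fit scan over [0-4 ALLOC][5-35 FREE] -> 5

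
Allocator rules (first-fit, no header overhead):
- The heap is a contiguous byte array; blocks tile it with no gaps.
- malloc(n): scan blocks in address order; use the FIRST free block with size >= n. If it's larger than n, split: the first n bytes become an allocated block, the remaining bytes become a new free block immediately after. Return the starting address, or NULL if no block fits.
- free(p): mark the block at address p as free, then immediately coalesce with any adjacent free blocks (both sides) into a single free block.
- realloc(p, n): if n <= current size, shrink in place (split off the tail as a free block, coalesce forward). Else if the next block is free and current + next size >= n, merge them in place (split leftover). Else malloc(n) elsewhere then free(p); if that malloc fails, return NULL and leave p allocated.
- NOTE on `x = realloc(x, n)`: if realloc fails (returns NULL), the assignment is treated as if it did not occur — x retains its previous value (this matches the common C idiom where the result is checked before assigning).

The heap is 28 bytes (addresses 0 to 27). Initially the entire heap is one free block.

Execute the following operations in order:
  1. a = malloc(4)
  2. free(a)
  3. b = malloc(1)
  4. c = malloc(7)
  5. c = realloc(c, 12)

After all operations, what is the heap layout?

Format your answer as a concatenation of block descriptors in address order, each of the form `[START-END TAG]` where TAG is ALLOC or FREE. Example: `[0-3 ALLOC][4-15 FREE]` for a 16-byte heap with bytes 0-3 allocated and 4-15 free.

Op 1: a = malloc(4) -> a = 0; heap: [0-3 ALLOC][4-27 FREE]
Op 2: free(a) -> (freed a); heap: [0-27 FREE]
Op 3: b = malloc(1) -> b = 0; heap: [0-0 ALLOC][1-27 FREE]
Op 4: c = malloc(7) -> c = 1; heap: [0-0 ALLOC][1-7 ALLOC][8-27 FREE]
Op 5: c = realloc(c, 12) -> c = 1; heap: [0-0 ALLOC][1-12 ALLOC][13-27 FREE]

Answer: [0-0 ALLOC][1-12 ALLOC][13-27 FREE]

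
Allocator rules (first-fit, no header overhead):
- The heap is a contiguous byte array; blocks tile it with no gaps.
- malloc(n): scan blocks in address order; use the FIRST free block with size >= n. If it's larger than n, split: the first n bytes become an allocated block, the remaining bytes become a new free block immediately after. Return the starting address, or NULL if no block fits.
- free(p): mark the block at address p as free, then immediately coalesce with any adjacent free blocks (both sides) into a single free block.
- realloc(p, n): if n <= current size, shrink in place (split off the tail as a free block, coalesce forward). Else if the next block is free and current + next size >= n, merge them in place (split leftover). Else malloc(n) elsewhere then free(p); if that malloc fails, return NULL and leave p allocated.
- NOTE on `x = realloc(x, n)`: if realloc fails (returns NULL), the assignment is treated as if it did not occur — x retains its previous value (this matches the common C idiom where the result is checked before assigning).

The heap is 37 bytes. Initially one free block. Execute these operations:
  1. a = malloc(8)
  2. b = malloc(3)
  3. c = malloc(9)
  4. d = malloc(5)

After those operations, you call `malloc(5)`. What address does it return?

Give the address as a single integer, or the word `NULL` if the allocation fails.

Answer: 25

Derivation:
Op 1: a = malloc(8) -> a = 0; heap: [0-7 ALLOC][8-36 FREE]
Op 2: b = malloc(3) -> b = 8; heap: [0-7 ALLOC][8-10 ALLOC][11-36 FREE]
Op 3: c = malloc(9) -> c = 11; heap: [0-7 ALLOC][8-10 ALLOC][11-19 ALLOC][20-36 FREE]
Op 4: d = malloc(5) -> d = 20; heap: [0-7 ALLOC][8-10 ALLOC][11-19 ALLOC][20-24 ALLOC][25-36 FREE]
malloc(5): first-fit scan over [0-7 ALLOC][8-10 ALLOC][11-19 ALLOC][20-24 ALLOC][25-36 FREE] -> 25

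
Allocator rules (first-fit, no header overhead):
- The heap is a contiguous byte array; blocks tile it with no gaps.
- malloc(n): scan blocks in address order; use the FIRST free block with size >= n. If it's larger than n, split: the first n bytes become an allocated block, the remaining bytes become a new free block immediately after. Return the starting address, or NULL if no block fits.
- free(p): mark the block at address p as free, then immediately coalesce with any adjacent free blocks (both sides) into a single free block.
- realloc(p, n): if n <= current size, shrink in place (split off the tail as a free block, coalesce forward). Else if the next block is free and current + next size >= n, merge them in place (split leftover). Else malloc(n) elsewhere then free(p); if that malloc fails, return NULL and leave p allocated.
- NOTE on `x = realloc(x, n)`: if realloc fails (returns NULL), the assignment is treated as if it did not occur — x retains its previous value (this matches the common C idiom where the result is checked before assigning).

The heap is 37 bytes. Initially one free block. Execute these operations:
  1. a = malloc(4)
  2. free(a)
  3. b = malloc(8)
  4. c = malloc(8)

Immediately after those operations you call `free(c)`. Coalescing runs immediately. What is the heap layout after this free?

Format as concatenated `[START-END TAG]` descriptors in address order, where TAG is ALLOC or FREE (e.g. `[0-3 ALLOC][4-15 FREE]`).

Answer: [0-7 ALLOC][8-36 FREE]

Derivation:
Op 1: a = malloc(4) -> a = 0; heap: [0-3 ALLOC][4-36 FREE]
Op 2: free(a) -> (freed a); heap: [0-36 FREE]
Op 3: b = malloc(8) -> b = 0; heap: [0-7 ALLOC][8-36 FREE]
Op 4: c = malloc(8) -> c = 8; heap: [0-7 ALLOC][8-15 ALLOC][16-36 FREE]
free(c): c = 8 -> block [8-15 ALLOC]; mark free, coalesce with adjacent free neighbors -> [0-7 ALLOC][8-36 FREE]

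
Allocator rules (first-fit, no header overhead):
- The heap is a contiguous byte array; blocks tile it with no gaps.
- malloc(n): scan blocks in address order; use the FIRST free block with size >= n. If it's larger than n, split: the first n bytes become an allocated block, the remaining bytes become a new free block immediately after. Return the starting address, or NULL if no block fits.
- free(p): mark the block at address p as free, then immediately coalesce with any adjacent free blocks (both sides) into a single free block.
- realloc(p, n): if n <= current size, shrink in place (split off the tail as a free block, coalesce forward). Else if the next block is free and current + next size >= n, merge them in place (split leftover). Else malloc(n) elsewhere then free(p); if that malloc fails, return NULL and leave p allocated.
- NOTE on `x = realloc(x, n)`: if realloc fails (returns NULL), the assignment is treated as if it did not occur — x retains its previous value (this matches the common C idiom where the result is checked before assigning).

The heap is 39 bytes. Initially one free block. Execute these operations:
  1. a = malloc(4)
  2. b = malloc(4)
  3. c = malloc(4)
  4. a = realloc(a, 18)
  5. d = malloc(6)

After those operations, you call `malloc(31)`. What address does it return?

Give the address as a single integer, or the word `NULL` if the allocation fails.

Op 1: a = malloc(4) -> a = 0; heap: [0-3 ALLOC][4-38 FREE]
Op 2: b = malloc(4) -> b = 4; heap: [0-3 ALLOC][4-7 ALLOC][8-38 FREE]
Op 3: c = malloc(4) -> c = 8; heap: [0-3 ALLOC][4-7 ALLOC][8-11 ALLOC][12-38 FREE]
Op 4: a = realloc(a, 18) -> a = 12; heap: [0-3 FREE][4-7 ALLOC][8-11 ALLOC][12-29 ALLOC][30-38 FREE]
Op 5: d = malloc(6) -> d = 30; heap: [0-3 FREE][4-7 ALLOC][8-11 ALLOC][12-29 ALLOC][30-35 ALLOC][36-38 FREE]
malloc(31): first-fit scan over [0-3 FREE][4-7 ALLOC][8-11 ALLOC][12-29 ALLOC][30-35 ALLOC][36-38 FREE] -> NULL

Answer: NULL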